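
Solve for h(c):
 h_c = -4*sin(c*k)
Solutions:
 h(c) = C1 + 4*cos(c*k)/k


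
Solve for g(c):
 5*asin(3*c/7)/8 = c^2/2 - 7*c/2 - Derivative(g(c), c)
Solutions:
 g(c) = C1 + c^3/6 - 7*c^2/4 - 5*c*asin(3*c/7)/8 - 5*sqrt(49 - 9*c^2)/24


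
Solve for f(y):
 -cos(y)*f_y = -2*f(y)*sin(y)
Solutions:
 f(y) = C1/cos(y)^2


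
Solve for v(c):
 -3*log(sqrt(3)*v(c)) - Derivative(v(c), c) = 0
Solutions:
 2*Integral(1/(2*log(_y) + log(3)), (_y, v(c)))/3 = C1 - c


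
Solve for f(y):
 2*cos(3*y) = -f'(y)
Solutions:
 f(y) = C1 - 2*sin(3*y)/3


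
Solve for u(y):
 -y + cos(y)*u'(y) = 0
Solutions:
 u(y) = C1 + Integral(y/cos(y), y)


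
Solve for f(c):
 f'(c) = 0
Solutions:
 f(c) = C1


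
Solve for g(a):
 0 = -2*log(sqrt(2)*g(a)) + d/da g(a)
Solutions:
 -Integral(1/(2*log(_y) + log(2)), (_y, g(a))) = C1 - a


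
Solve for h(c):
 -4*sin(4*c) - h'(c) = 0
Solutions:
 h(c) = C1 + cos(4*c)


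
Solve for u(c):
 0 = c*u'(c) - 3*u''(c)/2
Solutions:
 u(c) = C1 + C2*erfi(sqrt(3)*c/3)


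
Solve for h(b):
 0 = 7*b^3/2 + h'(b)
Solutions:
 h(b) = C1 - 7*b^4/8


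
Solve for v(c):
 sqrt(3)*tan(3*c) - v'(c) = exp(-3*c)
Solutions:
 v(c) = C1 + sqrt(3)*log(tan(3*c)^2 + 1)/6 + exp(-3*c)/3


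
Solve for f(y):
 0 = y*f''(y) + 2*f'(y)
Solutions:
 f(y) = C1 + C2/y


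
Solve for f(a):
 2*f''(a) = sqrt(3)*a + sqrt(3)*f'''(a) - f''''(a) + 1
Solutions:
 f(a) = C1 + C2*a + sqrt(3)*a^3/12 + 5*a^2/8 + (C3*sin(sqrt(5)*a/2) + C4*cos(sqrt(5)*a/2))*exp(sqrt(3)*a/2)


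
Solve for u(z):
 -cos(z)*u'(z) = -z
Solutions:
 u(z) = C1 + Integral(z/cos(z), z)


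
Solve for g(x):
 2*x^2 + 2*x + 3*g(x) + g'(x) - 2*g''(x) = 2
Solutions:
 g(x) = C1*exp(-x) + C2*exp(3*x/2) - 2*x^2/3 - 2*x/9 - 4/27


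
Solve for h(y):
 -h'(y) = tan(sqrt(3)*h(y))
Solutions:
 h(y) = sqrt(3)*(pi - asin(C1*exp(-sqrt(3)*y)))/3
 h(y) = sqrt(3)*asin(C1*exp(-sqrt(3)*y))/3


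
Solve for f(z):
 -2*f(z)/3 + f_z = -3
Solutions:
 f(z) = C1*exp(2*z/3) + 9/2


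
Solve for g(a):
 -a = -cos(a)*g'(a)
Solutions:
 g(a) = C1 + Integral(a/cos(a), a)


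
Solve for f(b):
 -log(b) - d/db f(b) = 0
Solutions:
 f(b) = C1 - b*log(b) + b


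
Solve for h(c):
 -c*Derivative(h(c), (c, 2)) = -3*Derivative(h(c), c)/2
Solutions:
 h(c) = C1 + C2*c^(5/2)


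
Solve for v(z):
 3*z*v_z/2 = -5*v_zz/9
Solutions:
 v(z) = C1 + C2*erf(3*sqrt(15)*z/10)


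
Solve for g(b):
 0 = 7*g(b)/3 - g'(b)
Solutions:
 g(b) = C1*exp(7*b/3)


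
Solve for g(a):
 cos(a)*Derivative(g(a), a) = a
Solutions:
 g(a) = C1 + Integral(a/cos(a), a)


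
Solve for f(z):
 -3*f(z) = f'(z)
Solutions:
 f(z) = C1*exp(-3*z)


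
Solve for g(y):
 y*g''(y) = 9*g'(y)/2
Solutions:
 g(y) = C1 + C2*y^(11/2)


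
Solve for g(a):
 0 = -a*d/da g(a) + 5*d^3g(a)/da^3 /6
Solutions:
 g(a) = C1 + Integral(C2*airyai(5^(2/3)*6^(1/3)*a/5) + C3*airybi(5^(2/3)*6^(1/3)*a/5), a)


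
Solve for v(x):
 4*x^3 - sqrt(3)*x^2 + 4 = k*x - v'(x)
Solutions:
 v(x) = C1 + k*x^2/2 - x^4 + sqrt(3)*x^3/3 - 4*x


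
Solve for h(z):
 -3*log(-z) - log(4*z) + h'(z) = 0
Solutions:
 h(z) = C1 + 4*z*log(z) + z*(-4 + 2*log(2) + 3*I*pi)


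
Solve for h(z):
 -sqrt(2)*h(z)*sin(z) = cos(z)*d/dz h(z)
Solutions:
 h(z) = C1*cos(z)^(sqrt(2))


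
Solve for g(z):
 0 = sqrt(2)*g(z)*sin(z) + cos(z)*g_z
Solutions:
 g(z) = C1*cos(z)^(sqrt(2))


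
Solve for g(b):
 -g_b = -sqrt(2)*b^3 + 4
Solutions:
 g(b) = C1 + sqrt(2)*b^4/4 - 4*b


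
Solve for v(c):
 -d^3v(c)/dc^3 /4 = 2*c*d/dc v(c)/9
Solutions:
 v(c) = C1 + Integral(C2*airyai(-2*3^(1/3)*c/3) + C3*airybi(-2*3^(1/3)*c/3), c)


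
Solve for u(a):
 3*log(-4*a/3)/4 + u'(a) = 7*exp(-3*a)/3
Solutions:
 u(a) = C1 - 3*a*log(-a)/4 + 3*a*(-2*log(2) + 1 + log(3))/4 - 7*exp(-3*a)/9


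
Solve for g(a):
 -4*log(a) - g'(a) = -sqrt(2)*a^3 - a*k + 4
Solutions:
 g(a) = C1 + sqrt(2)*a^4/4 + a^2*k/2 - 4*a*log(a)


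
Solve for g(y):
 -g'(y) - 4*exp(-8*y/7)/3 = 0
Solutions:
 g(y) = C1 + 7*exp(-8*y/7)/6


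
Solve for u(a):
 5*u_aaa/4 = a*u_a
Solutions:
 u(a) = C1 + Integral(C2*airyai(10^(2/3)*a/5) + C3*airybi(10^(2/3)*a/5), a)


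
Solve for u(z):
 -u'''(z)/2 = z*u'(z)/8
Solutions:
 u(z) = C1 + Integral(C2*airyai(-2^(1/3)*z/2) + C3*airybi(-2^(1/3)*z/2), z)


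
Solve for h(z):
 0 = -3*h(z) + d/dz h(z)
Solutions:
 h(z) = C1*exp(3*z)


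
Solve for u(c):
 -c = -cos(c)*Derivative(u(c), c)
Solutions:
 u(c) = C1 + Integral(c/cos(c), c)


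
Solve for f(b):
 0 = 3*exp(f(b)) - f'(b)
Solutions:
 f(b) = log(-1/(C1 + 3*b))


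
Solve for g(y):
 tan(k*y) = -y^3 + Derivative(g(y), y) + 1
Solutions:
 g(y) = C1 + y^4/4 - y + Piecewise((-log(cos(k*y))/k, Ne(k, 0)), (0, True))


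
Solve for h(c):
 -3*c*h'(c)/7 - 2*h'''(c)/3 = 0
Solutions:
 h(c) = C1 + Integral(C2*airyai(-42^(2/3)*c/14) + C3*airybi(-42^(2/3)*c/14), c)


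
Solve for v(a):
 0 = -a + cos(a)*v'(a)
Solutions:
 v(a) = C1 + Integral(a/cos(a), a)


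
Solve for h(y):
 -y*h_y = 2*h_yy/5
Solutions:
 h(y) = C1 + C2*erf(sqrt(5)*y/2)


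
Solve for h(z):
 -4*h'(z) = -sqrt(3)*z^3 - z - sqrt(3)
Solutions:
 h(z) = C1 + sqrt(3)*z^4/16 + z^2/8 + sqrt(3)*z/4


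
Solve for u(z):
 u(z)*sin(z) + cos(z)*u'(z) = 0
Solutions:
 u(z) = C1*cos(z)


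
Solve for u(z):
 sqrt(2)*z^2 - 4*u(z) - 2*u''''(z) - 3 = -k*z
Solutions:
 u(z) = k*z/4 + sqrt(2)*z^2/4 + (C1*sin(2^(3/4)*z/2) + C2*cos(2^(3/4)*z/2))*exp(-2^(3/4)*z/2) + (C3*sin(2^(3/4)*z/2) + C4*cos(2^(3/4)*z/2))*exp(2^(3/4)*z/2) - 3/4


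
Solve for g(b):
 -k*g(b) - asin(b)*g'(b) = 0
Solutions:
 g(b) = C1*exp(-k*Integral(1/asin(b), b))


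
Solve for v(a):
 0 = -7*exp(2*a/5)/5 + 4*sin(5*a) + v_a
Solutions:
 v(a) = C1 + 7*exp(2*a/5)/2 + 4*cos(5*a)/5


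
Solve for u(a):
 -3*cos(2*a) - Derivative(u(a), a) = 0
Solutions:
 u(a) = C1 - 3*sin(2*a)/2


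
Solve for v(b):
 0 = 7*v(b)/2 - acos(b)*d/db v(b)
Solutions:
 v(b) = C1*exp(7*Integral(1/acos(b), b)/2)


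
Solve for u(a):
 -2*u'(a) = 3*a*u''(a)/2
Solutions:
 u(a) = C1 + C2/a^(1/3)


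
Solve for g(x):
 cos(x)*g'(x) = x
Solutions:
 g(x) = C1 + Integral(x/cos(x), x)


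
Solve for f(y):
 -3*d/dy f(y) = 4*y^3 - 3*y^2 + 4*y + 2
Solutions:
 f(y) = C1 - y^4/3 + y^3/3 - 2*y^2/3 - 2*y/3


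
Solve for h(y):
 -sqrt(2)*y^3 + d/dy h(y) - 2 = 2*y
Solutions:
 h(y) = C1 + sqrt(2)*y^4/4 + y^2 + 2*y


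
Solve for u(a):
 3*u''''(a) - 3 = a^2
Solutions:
 u(a) = C1 + C2*a + C3*a^2 + C4*a^3 + a^6/1080 + a^4/24


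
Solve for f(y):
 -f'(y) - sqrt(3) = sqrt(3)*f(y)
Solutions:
 f(y) = C1*exp(-sqrt(3)*y) - 1


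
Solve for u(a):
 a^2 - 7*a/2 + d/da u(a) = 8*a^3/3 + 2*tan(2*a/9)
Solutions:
 u(a) = C1 + 2*a^4/3 - a^3/3 + 7*a^2/4 - 9*log(cos(2*a/9))


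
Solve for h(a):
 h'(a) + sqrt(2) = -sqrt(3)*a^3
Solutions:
 h(a) = C1 - sqrt(3)*a^4/4 - sqrt(2)*a


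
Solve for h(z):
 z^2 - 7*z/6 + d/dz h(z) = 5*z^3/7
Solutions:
 h(z) = C1 + 5*z^4/28 - z^3/3 + 7*z^2/12


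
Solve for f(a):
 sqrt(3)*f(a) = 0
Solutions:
 f(a) = 0


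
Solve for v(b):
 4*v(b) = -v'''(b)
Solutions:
 v(b) = C3*exp(-2^(2/3)*b) + (C1*sin(2^(2/3)*sqrt(3)*b/2) + C2*cos(2^(2/3)*sqrt(3)*b/2))*exp(2^(2/3)*b/2)


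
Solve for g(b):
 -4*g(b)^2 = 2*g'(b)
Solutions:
 g(b) = 1/(C1 + 2*b)


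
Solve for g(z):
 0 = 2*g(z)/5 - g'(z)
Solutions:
 g(z) = C1*exp(2*z/5)


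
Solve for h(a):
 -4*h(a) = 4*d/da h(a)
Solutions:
 h(a) = C1*exp(-a)


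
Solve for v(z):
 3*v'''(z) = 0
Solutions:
 v(z) = C1 + C2*z + C3*z^2


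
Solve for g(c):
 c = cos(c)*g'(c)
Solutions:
 g(c) = C1 + Integral(c/cos(c), c)


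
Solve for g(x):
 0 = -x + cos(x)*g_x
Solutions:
 g(x) = C1 + Integral(x/cos(x), x)


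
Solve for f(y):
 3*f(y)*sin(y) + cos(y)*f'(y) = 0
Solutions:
 f(y) = C1*cos(y)^3


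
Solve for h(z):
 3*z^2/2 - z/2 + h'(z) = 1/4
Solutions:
 h(z) = C1 - z^3/2 + z^2/4 + z/4


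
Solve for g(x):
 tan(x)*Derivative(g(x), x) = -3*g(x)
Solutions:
 g(x) = C1/sin(x)^3


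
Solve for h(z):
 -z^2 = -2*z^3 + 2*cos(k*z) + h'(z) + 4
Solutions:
 h(z) = C1 + z^4/2 - z^3/3 - 4*z - 2*sin(k*z)/k


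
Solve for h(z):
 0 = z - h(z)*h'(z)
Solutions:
 h(z) = -sqrt(C1 + z^2)
 h(z) = sqrt(C1 + z^2)


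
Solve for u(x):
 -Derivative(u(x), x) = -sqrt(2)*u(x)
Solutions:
 u(x) = C1*exp(sqrt(2)*x)


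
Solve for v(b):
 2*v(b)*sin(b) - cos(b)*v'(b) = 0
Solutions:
 v(b) = C1/cos(b)^2


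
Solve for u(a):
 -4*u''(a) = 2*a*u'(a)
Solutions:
 u(a) = C1 + C2*erf(a/2)


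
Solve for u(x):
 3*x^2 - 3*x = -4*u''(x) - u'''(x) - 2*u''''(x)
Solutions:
 u(x) = C1 + C2*x - x^4/16 + 3*x^3/16 + 15*x^2/64 + (C3*sin(sqrt(31)*x/4) + C4*cos(sqrt(31)*x/4))*exp(-x/4)


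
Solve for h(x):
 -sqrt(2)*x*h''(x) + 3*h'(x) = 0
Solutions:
 h(x) = C1 + C2*x^(1 + 3*sqrt(2)/2)


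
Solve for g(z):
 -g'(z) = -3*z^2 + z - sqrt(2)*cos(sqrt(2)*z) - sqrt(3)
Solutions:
 g(z) = C1 + z^3 - z^2/2 + sqrt(3)*z + sin(sqrt(2)*z)


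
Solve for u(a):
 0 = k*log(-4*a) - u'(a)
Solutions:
 u(a) = C1 + a*k*log(-a) + a*k*(-1 + 2*log(2))


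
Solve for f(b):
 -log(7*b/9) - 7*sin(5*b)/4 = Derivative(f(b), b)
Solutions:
 f(b) = C1 - b*log(b) - b*log(7) + b + 2*b*log(3) + 7*cos(5*b)/20


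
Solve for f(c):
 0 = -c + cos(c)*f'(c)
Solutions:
 f(c) = C1 + Integral(c/cos(c), c)


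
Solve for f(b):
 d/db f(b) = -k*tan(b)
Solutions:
 f(b) = C1 + k*log(cos(b))


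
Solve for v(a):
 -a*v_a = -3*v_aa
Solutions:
 v(a) = C1 + C2*erfi(sqrt(6)*a/6)


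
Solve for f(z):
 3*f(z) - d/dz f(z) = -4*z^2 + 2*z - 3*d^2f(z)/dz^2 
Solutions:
 f(z) = -4*z^2/3 - 2*z/9 + (C1*sin(sqrt(35)*z/6) + C2*cos(sqrt(35)*z/6))*exp(z/6) + 70/27


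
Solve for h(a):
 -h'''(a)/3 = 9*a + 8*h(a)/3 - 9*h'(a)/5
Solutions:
 h(a) = C1*exp(a*(9/(sqrt(6355)/25 + 4)^(1/3) + 5*(sqrt(6355)/25 + 4)^(1/3))/10)*sin(sqrt(3)*a*(-5*(27*sqrt(6355)/25 + 108)^(1/3) + 81/(27*sqrt(6355)/25 + 108)^(1/3))/30) + C2*exp(a*(9/(sqrt(6355)/25 + 4)^(1/3) + 5*(sqrt(6355)/25 + 4)^(1/3))/10)*cos(sqrt(3)*a*(-5*(27*sqrt(6355)/25 + 108)^(1/3) + 81/(27*sqrt(6355)/25 + 108)^(1/3))/30) + C3*exp(-a*(9/(5*(sqrt(6355)/25 + 4)^(1/3)) + (sqrt(6355)/25 + 4)^(1/3))) - 27*a/8 - 729/320


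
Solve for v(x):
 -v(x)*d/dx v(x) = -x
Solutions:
 v(x) = -sqrt(C1 + x^2)
 v(x) = sqrt(C1 + x^2)


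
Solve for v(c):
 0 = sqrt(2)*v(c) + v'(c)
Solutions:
 v(c) = C1*exp(-sqrt(2)*c)


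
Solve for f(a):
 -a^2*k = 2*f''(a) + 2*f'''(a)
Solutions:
 f(a) = C1 + C2*a + C3*exp(-a) - a^4*k/24 + a^3*k/6 - a^2*k/2


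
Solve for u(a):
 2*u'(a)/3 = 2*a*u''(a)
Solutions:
 u(a) = C1 + C2*a^(4/3)


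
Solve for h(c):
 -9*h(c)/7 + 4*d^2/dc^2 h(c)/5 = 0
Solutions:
 h(c) = C1*exp(-3*sqrt(35)*c/14) + C2*exp(3*sqrt(35)*c/14)


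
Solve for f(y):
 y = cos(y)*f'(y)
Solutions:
 f(y) = C1 + Integral(y/cos(y), y)


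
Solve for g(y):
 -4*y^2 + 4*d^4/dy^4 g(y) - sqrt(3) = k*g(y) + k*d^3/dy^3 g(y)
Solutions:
 g(y) = C1*exp(y*Piecewise((k/16 - sqrt(k^2/64 - (k^3)^(1/3)/4)/2 - sqrt(-k^3/(256*sqrt(k^2/64 - (k^3)^(1/3)/4)) + k^2/32 + (k^3)^(1/3)/4)/2, Eq(k, 0)), (k/16 - sqrt(k^2/64 - k/(6*(-k^3/1024 + sqrt(k^6/1048576 + k^3/1728))^(1/3)) + 2*(-k^3/1024 + sqrt(k^6/1048576 + k^3/1728))^(1/3))/2 - sqrt(-k^3/(256*sqrt(k^2/64 - k/(6*(-k^3/1024 + sqrt(k^6/1048576 + k^3/1728))^(1/3)) + 2*(-k^3/1024 + sqrt(k^6/1048576 + k^3/1728))^(1/3))) + k^2/32 + k/(6*(-k^3/1024 + sqrt(k^6/1048576 + k^3/1728))^(1/3)) - 2*(-k^3/1024 + sqrt(k^6/1048576 + k^3/1728))^(1/3))/2, True))) + C2*exp(y*Piecewise((k/16 - sqrt(k^2/64 - (k^3)^(1/3)/4)/2 + sqrt(-k^3/(256*sqrt(k^2/64 - (k^3)^(1/3)/4)) + k^2/32 + (k^3)^(1/3)/4)/2, Eq(k, 0)), (k/16 - sqrt(k^2/64 - k/(6*(-k^3/1024 + sqrt(k^6/1048576 + k^3/1728))^(1/3)) + 2*(-k^3/1024 + sqrt(k^6/1048576 + k^3/1728))^(1/3))/2 + sqrt(-k^3/(256*sqrt(k^2/64 - k/(6*(-k^3/1024 + sqrt(k^6/1048576 + k^3/1728))^(1/3)) + 2*(-k^3/1024 + sqrt(k^6/1048576 + k^3/1728))^(1/3))) + k^2/32 + k/(6*(-k^3/1024 + sqrt(k^6/1048576 + k^3/1728))^(1/3)) - 2*(-k^3/1024 + sqrt(k^6/1048576 + k^3/1728))^(1/3))/2, True))) + C3*exp(y*Piecewise((k/16 + sqrt(k^2/64 - (k^3)^(1/3)/4)/2 - sqrt(k^3/(256*sqrt(k^2/64 - (k^3)^(1/3)/4)) + k^2/32 + (k^3)^(1/3)/4)/2, Eq(k, 0)), (k/16 + sqrt(k^2/64 - k/(6*(-k^3/1024 + sqrt(k^6/1048576 + k^3/1728))^(1/3)) + 2*(-k^3/1024 + sqrt(k^6/1048576 + k^3/1728))^(1/3))/2 - sqrt(k^3/(256*sqrt(k^2/64 - k/(6*(-k^3/1024 + sqrt(k^6/1048576 + k^3/1728))^(1/3)) + 2*(-k^3/1024 + sqrt(k^6/1048576 + k^3/1728))^(1/3))) + k^2/32 + k/(6*(-k^3/1024 + sqrt(k^6/1048576 + k^3/1728))^(1/3)) - 2*(-k^3/1024 + sqrt(k^6/1048576 + k^3/1728))^(1/3))/2, True))) + C4*exp(y*Piecewise((k/16 + sqrt(k^2/64 - (k^3)^(1/3)/4)/2 + sqrt(k^3/(256*sqrt(k^2/64 - (k^3)^(1/3)/4)) + k^2/32 + (k^3)^(1/3)/4)/2, Eq(k, 0)), (k/16 + sqrt(k^2/64 - k/(6*(-k^3/1024 + sqrt(k^6/1048576 + k^3/1728))^(1/3)) + 2*(-k^3/1024 + sqrt(k^6/1048576 + k^3/1728))^(1/3))/2 + sqrt(k^3/(256*sqrt(k^2/64 - k/(6*(-k^3/1024 + sqrt(k^6/1048576 + k^3/1728))^(1/3)) + 2*(-k^3/1024 + sqrt(k^6/1048576 + k^3/1728))^(1/3))) + k^2/32 + k/(6*(-k^3/1024 + sqrt(k^6/1048576 + k^3/1728))^(1/3)) - 2*(-k^3/1024 + sqrt(k^6/1048576 + k^3/1728))^(1/3))/2, True))) - 4*y^2/k - sqrt(3)/k


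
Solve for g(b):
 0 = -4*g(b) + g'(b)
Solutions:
 g(b) = C1*exp(4*b)


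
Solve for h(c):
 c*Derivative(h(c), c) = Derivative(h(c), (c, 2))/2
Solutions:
 h(c) = C1 + C2*erfi(c)


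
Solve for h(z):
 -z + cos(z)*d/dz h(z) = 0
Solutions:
 h(z) = C1 + Integral(z/cos(z), z)


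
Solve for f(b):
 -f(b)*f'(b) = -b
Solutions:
 f(b) = -sqrt(C1 + b^2)
 f(b) = sqrt(C1 + b^2)


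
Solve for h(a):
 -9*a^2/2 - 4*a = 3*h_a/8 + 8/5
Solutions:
 h(a) = C1 - 4*a^3 - 16*a^2/3 - 64*a/15


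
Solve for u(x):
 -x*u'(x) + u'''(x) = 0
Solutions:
 u(x) = C1 + Integral(C2*airyai(x) + C3*airybi(x), x)


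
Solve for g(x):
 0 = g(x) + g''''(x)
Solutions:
 g(x) = (C1*sin(sqrt(2)*x/2) + C2*cos(sqrt(2)*x/2))*exp(-sqrt(2)*x/2) + (C3*sin(sqrt(2)*x/2) + C4*cos(sqrt(2)*x/2))*exp(sqrt(2)*x/2)


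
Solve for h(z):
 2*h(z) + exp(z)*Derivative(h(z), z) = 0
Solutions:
 h(z) = C1*exp(2*exp(-z))


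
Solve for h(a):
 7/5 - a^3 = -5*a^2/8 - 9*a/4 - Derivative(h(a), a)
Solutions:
 h(a) = C1 + a^4/4 - 5*a^3/24 - 9*a^2/8 - 7*a/5


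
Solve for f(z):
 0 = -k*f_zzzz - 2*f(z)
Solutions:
 f(z) = C1*exp(-2^(1/4)*z*(-1/k)^(1/4)) + C2*exp(2^(1/4)*z*(-1/k)^(1/4)) + C3*exp(-2^(1/4)*I*z*(-1/k)^(1/4)) + C4*exp(2^(1/4)*I*z*(-1/k)^(1/4))


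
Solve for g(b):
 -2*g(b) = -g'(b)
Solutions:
 g(b) = C1*exp(2*b)


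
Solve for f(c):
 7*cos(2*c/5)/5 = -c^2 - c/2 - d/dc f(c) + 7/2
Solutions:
 f(c) = C1 - c^3/3 - c^2/4 + 7*c/2 - 7*sin(2*c/5)/2


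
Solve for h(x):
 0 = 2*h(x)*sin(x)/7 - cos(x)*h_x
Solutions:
 h(x) = C1/cos(x)^(2/7)


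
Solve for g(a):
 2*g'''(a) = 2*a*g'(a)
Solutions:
 g(a) = C1 + Integral(C2*airyai(a) + C3*airybi(a), a)


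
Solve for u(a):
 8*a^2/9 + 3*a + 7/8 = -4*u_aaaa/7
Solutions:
 u(a) = C1 + C2*a + C3*a^2 + C4*a^3 - 7*a^6/1620 - 7*a^5/160 - 49*a^4/768


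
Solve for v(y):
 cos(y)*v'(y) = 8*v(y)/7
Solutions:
 v(y) = C1*(sin(y) + 1)^(4/7)/(sin(y) - 1)^(4/7)


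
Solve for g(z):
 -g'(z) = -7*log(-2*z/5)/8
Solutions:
 g(z) = C1 + 7*z*log(-z)/8 + 7*z*(-log(5) - 1 + log(2))/8


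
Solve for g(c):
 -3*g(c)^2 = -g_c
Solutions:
 g(c) = -1/(C1 + 3*c)


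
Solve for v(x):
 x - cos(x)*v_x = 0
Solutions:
 v(x) = C1 + Integral(x/cos(x), x)


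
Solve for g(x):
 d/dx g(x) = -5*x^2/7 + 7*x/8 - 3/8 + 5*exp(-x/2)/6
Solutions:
 g(x) = C1 - 5*x^3/21 + 7*x^2/16 - 3*x/8 - 5*exp(-x/2)/3


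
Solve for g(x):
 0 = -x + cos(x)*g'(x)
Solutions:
 g(x) = C1 + Integral(x/cos(x), x)


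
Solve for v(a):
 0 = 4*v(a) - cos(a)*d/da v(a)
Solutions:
 v(a) = C1*(sin(a)^2 + 2*sin(a) + 1)/(sin(a)^2 - 2*sin(a) + 1)


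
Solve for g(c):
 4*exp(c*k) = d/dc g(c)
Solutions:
 g(c) = C1 + 4*exp(c*k)/k


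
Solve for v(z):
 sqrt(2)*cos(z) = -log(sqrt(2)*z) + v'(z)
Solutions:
 v(z) = C1 + z*log(z) - z + z*log(2)/2 + sqrt(2)*sin(z)


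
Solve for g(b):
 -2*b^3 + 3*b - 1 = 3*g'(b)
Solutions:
 g(b) = C1 - b^4/6 + b^2/2 - b/3


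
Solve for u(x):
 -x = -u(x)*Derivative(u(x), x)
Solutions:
 u(x) = -sqrt(C1 + x^2)
 u(x) = sqrt(C1 + x^2)


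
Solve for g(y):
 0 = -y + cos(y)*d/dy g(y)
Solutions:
 g(y) = C1 + Integral(y/cos(y), y)


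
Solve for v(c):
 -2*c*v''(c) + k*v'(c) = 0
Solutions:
 v(c) = C1 + c^(re(k)/2 + 1)*(C2*sin(log(c)*Abs(im(k))/2) + C3*cos(log(c)*im(k)/2))


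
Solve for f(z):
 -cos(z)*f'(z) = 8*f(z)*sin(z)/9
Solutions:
 f(z) = C1*cos(z)^(8/9)


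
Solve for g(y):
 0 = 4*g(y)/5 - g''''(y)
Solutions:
 g(y) = C1*exp(-sqrt(2)*5^(3/4)*y/5) + C2*exp(sqrt(2)*5^(3/4)*y/5) + C3*sin(sqrt(2)*5^(3/4)*y/5) + C4*cos(sqrt(2)*5^(3/4)*y/5)


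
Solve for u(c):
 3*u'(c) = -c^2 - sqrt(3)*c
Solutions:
 u(c) = C1 - c^3/9 - sqrt(3)*c^2/6


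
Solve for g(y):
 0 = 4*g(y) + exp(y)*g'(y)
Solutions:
 g(y) = C1*exp(4*exp(-y))


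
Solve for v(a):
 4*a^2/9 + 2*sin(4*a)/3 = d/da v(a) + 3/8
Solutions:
 v(a) = C1 + 4*a^3/27 - 3*a/8 - cos(4*a)/6


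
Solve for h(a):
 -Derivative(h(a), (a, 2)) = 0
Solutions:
 h(a) = C1 + C2*a


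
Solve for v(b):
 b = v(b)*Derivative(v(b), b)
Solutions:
 v(b) = -sqrt(C1 + b^2)
 v(b) = sqrt(C1 + b^2)


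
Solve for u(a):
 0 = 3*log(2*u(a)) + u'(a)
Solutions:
 Integral(1/(log(_y) + log(2)), (_y, u(a)))/3 = C1 - a


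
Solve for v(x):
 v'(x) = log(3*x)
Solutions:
 v(x) = C1 + x*log(x) - x + x*log(3)


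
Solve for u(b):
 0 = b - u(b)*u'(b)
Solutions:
 u(b) = -sqrt(C1 + b^2)
 u(b) = sqrt(C1 + b^2)


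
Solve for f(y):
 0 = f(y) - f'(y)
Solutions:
 f(y) = C1*exp(y)


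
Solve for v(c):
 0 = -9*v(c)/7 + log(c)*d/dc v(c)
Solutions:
 v(c) = C1*exp(9*li(c)/7)


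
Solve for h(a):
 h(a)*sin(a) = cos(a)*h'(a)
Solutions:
 h(a) = C1/cos(a)


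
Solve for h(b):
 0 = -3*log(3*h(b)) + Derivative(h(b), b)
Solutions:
 -Integral(1/(log(_y) + log(3)), (_y, h(b)))/3 = C1 - b


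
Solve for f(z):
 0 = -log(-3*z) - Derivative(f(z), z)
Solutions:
 f(z) = C1 - z*log(-z) + z*(1 - log(3))


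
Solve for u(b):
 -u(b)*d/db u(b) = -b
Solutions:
 u(b) = -sqrt(C1 + b^2)
 u(b) = sqrt(C1 + b^2)


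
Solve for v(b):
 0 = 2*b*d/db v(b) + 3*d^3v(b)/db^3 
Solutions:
 v(b) = C1 + Integral(C2*airyai(-2^(1/3)*3^(2/3)*b/3) + C3*airybi(-2^(1/3)*3^(2/3)*b/3), b)


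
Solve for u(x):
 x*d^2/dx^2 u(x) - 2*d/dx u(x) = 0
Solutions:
 u(x) = C1 + C2*x^3


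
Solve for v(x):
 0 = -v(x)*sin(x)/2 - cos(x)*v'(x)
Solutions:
 v(x) = C1*sqrt(cos(x))


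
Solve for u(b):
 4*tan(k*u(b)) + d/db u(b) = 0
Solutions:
 u(b) = Piecewise((-asin(exp(C1*k - 4*b*k))/k + pi/k, Ne(k, 0)), (nan, True))
 u(b) = Piecewise((asin(exp(C1*k - 4*b*k))/k, Ne(k, 0)), (nan, True))


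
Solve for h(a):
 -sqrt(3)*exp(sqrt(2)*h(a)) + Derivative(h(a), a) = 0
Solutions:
 h(a) = sqrt(2)*(2*log(-1/(C1 + sqrt(3)*a)) - log(2))/4


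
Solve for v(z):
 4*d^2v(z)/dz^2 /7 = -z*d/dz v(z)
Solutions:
 v(z) = C1 + C2*erf(sqrt(14)*z/4)


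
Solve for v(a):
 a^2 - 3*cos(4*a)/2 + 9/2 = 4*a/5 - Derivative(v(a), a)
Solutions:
 v(a) = C1 - a^3/3 + 2*a^2/5 - 9*a/2 + 3*sin(4*a)/8


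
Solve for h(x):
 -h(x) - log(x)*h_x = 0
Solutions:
 h(x) = C1*exp(-li(x))


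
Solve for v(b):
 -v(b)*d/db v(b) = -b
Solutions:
 v(b) = -sqrt(C1 + b^2)
 v(b) = sqrt(C1 + b^2)


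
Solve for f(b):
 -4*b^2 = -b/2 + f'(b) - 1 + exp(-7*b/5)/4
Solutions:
 f(b) = C1 - 4*b^3/3 + b^2/4 + b + 5*exp(-7*b/5)/28


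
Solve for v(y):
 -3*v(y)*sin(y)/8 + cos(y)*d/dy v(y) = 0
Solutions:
 v(y) = C1/cos(y)^(3/8)


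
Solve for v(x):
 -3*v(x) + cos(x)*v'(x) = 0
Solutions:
 v(x) = C1*(sin(x) + 1)^(3/2)/(sin(x) - 1)^(3/2)


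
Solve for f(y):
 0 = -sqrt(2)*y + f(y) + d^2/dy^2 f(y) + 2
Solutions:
 f(y) = C1*sin(y) + C2*cos(y) + sqrt(2)*y - 2


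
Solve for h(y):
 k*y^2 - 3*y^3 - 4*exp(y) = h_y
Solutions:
 h(y) = C1 + k*y^3/3 - 3*y^4/4 - 4*exp(y)


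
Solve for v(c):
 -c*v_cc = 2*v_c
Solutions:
 v(c) = C1 + C2/c


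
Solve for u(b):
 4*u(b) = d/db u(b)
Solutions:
 u(b) = C1*exp(4*b)


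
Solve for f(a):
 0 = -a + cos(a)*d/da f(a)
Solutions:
 f(a) = C1 + Integral(a/cos(a), a)


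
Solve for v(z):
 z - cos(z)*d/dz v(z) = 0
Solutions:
 v(z) = C1 + Integral(z/cos(z), z)


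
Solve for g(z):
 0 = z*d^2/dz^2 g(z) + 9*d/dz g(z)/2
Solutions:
 g(z) = C1 + C2/z^(7/2)


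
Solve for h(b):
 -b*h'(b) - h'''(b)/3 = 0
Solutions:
 h(b) = C1 + Integral(C2*airyai(-3^(1/3)*b) + C3*airybi(-3^(1/3)*b), b)


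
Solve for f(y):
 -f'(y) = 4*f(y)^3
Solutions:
 f(y) = -sqrt(2)*sqrt(-1/(C1 - 4*y))/2
 f(y) = sqrt(2)*sqrt(-1/(C1 - 4*y))/2


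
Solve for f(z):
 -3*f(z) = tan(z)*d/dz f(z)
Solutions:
 f(z) = C1/sin(z)^3


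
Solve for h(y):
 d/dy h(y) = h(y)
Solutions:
 h(y) = C1*exp(y)


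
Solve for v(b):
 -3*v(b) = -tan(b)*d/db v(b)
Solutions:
 v(b) = C1*sin(b)^3


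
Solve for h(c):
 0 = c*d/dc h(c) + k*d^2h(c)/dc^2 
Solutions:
 h(c) = C1 + C2*sqrt(k)*erf(sqrt(2)*c*sqrt(1/k)/2)


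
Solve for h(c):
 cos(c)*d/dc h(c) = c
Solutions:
 h(c) = C1 + Integral(c/cos(c), c)


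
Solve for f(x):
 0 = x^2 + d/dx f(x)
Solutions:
 f(x) = C1 - x^3/3


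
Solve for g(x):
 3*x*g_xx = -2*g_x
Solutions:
 g(x) = C1 + C2*x^(1/3)


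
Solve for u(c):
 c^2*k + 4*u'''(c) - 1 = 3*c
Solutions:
 u(c) = C1 + C2*c + C3*c^2 - c^5*k/240 + c^4/32 + c^3/24


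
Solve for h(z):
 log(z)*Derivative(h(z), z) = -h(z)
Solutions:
 h(z) = C1*exp(-li(z))


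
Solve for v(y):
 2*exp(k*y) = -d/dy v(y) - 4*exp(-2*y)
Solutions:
 v(y) = C1 + 2*exp(-2*y) - 2*exp(k*y)/k


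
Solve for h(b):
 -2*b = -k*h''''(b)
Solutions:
 h(b) = C1 + C2*b + C3*b^2 + C4*b^3 + b^5/(60*k)


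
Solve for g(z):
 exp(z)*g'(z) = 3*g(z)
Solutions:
 g(z) = C1*exp(-3*exp(-z))


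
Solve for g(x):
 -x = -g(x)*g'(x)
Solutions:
 g(x) = -sqrt(C1 + x^2)
 g(x) = sqrt(C1 + x^2)


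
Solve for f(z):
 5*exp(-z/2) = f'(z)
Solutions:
 f(z) = C1 - 10*exp(-z/2)


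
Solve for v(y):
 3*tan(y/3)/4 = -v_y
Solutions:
 v(y) = C1 + 9*log(cos(y/3))/4


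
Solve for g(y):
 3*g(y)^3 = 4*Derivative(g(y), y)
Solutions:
 g(y) = -sqrt(2)*sqrt(-1/(C1 + 3*y))
 g(y) = sqrt(2)*sqrt(-1/(C1 + 3*y))


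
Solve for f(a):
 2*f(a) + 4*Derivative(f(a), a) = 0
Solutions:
 f(a) = C1*exp(-a/2)


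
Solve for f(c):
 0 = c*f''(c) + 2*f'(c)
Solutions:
 f(c) = C1 + C2/c


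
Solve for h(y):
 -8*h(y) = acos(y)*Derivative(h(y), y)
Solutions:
 h(y) = C1*exp(-8*Integral(1/acos(y), y))


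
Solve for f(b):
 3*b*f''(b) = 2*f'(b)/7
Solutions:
 f(b) = C1 + C2*b^(23/21)


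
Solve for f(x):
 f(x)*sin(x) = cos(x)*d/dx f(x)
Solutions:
 f(x) = C1/cos(x)


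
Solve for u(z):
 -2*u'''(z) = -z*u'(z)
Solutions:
 u(z) = C1 + Integral(C2*airyai(2^(2/3)*z/2) + C3*airybi(2^(2/3)*z/2), z)


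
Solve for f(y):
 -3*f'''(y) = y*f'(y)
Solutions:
 f(y) = C1 + Integral(C2*airyai(-3^(2/3)*y/3) + C3*airybi(-3^(2/3)*y/3), y)


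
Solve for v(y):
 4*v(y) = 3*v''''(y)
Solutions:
 v(y) = C1*exp(-sqrt(2)*3^(3/4)*y/3) + C2*exp(sqrt(2)*3^(3/4)*y/3) + C3*sin(sqrt(2)*3^(3/4)*y/3) + C4*cos(sqrt(2)*3^(3/4)*y/3)


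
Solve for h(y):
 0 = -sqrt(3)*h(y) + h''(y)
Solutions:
 h(y) = C1*exp(-3^(1/4)*y) + C2*exp(3^(1/4)*y)


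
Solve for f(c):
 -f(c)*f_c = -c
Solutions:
 f(c) = -sqrt(C1 + c^2)
 f(c) = sqrt(C1 + c^2)


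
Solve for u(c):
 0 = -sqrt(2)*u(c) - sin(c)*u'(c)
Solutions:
 u(c) = C1*(cos(c) + 1)^(sqrt(2)/2)/(cos(c) - 1)^(sqrt(2)/2)


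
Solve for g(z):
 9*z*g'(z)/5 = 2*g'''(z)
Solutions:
 g(z) = C1 + Integral(C2*airyai(30^(2/3)*z/10) + C3*airybi(30^(2/3)*z/10), z)


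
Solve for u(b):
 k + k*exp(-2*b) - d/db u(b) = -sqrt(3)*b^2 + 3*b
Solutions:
 u(b) = C1 + sqrt(3)*b^3/3 - 3*b^2/2 + b*k - k*exp(-2*b)/2


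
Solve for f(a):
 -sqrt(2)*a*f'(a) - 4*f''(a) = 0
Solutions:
 f(a) = C1 + C2*erf(2^(3/4)*a/4)


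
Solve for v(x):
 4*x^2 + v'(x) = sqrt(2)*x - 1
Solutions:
 v(x) = C1 - 4*x^3/3 + sqrt(2)*x^2/2 - x


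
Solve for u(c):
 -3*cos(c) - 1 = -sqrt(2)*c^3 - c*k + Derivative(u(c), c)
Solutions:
 u(c) = C1 + sqrt(2)*c^4/4 + c^2*k/2 - c - 3*sin(c)


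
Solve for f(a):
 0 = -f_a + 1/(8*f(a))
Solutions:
 f(a) = -sqrt(C1 + a)/2
 f(a) = sqrt(C1 + a)/2


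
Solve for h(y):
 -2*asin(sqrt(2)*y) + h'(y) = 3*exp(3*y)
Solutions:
 h(y) = C1 + 2*y*asin(sqrt(2)*y) + sqrt(2)*sqrt(1 - 2*y^2) + exp(3*y)


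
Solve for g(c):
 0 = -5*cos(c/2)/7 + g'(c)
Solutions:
 g(c) = C1 + 10*sin(c/2)/7


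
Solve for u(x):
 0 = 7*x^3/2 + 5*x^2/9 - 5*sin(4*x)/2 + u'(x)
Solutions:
 u(x) = C1 - 7*x^4/8 - 5*x^3/27 - 5*cos(4*x)/8


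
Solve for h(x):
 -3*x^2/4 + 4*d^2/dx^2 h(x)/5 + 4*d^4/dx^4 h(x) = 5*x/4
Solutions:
 h(x) = C1 + C2*x + C3*sin(sqrt(5)*x/5) + C4*cos(sqrt(5)*x/5) + 5*x^4/64 + 25*x^3/96 - 75*x^2/16


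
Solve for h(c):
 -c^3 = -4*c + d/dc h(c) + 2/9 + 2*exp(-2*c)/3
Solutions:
 h(c) = C1 - c^4/4 + 2*c^2 - 2*c/9 + exp(-2*c)/3


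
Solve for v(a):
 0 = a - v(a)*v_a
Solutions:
 v(a) = -sqrt(C1 + a^2)
 v(a) = sqrt(C1 + a^2)


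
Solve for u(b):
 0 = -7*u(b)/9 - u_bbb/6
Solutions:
 u(b) = C3*exp(-14^(1/3)*3^(2/3)*b/3) + (C1*sin(14^(1/3)*3^(1/6)*b/2) + C2*cos(14^(1/3)*3^(1/6)*b/2))*exp(14^(1/3)*3^(2/3)*b/6)


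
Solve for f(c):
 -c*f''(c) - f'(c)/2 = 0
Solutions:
 f(c) = C1 + C2*sqrt(c)


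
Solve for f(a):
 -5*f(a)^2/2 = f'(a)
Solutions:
 f(a) = 2/(C1 + 5*a)


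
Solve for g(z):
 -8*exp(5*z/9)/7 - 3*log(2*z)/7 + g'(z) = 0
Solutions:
 g(z) = C1 + 3*z*log(z)/7 + 3*z*(-1 + log(2))/7 + 72*exp(5*z/9)/35


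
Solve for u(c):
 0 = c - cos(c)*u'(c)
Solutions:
 u(c) = C1 + Integral(c/cos(c), c)


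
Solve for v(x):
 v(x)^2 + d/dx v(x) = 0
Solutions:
 v(x) = 1/(C1 + x)


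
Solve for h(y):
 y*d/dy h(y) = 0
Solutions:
 h(y) = C1


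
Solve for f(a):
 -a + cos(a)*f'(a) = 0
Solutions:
 f(a) = C1 + Integral(a/cos(a), a)


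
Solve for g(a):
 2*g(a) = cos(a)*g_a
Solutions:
 g(a) = C1*(sin(a) + 1)/(sin(a) - 1)


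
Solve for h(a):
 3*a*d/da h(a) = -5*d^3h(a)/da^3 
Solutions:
 h(a) = C1 + Integral(C2*airyai(-3^(1/3)*5^(2/3)*a/5) + C3*airybi(-3^(1/3)*5^(2/3)*a/5), a)


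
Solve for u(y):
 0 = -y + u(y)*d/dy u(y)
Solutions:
 u(y) = -sqrt(C1 + y^2)
 u(y) = sqrt(C1 + y^2)


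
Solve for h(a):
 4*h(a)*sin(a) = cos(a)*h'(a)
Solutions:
 h(a) = C1/cos(a)^4


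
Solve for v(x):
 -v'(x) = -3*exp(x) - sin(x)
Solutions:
 v(x) = C1 + 3*exp(x) - cos(x)


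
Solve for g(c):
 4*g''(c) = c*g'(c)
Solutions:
 g(c) = C1 + C2*erfi(sqrt(2)*c/4)


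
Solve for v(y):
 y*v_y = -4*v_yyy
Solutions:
 v(y) = C1 + Integral(C2*airyai(-2^(1/3)*y/2) + C3*airybi(-2^(1/3)*y/2), y)


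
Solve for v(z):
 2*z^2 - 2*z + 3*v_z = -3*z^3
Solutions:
 v(z) = C1 - z^4/4 - 2*z^3/9 + z^2/3


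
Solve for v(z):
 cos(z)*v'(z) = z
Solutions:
 v(z) = C1 + Integral(z/cos(z), z)


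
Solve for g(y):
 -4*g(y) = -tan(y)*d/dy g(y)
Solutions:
 g(y) = C1*sin(y)^4


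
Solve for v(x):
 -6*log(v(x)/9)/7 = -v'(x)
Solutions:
 7*Integral(1/(-log(_y) + 2*log(3)), (_y, v(x)))/6 = C1 - x


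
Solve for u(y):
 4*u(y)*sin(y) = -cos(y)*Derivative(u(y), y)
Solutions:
 u(y) = C1*cos(y)^4


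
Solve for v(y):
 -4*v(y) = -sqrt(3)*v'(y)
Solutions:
 v(y) = C1*exp(4*sqrt(3)*y/3)


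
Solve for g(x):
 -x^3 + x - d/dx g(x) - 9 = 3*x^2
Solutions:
 g(x) = C1 - x^4/4 - x^3 + x^2/2 - 9*x


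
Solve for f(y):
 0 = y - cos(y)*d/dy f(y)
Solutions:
 f(y) = C1 + Integral(y/cos(y), y)


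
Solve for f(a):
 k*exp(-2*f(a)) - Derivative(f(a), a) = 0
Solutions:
 f(a) = log(-sqrt(C1 + 2*a*k))
 f(a) = log(C1 + 2*a*k)/2


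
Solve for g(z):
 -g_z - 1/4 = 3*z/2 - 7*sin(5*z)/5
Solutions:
 g(z) = C1 - 3*z^2/4 - z/4 - 7*cos(5*z)/25


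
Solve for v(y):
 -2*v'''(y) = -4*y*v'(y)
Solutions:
 v(y) = C1 + Integral(C2*airyai(2^(1/3)*y) + C3*airybi(2^(1/3)*y), y)


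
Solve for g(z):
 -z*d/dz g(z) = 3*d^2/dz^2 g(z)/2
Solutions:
 g(z) = C1 + C2*erf(sqrt(3)*z/3)


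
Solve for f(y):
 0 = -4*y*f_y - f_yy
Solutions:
 f(y) = C1 + C2*erf(sqrt(2)*y)


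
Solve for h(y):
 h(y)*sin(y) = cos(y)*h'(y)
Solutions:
 h(y) = C1/cos(y)


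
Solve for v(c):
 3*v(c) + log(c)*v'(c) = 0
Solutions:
 v(c) = C1*exp(-3*li(c))


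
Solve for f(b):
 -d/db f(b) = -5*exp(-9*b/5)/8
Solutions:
 f(b) = C1 - 25*exp(-9*b/5)/72


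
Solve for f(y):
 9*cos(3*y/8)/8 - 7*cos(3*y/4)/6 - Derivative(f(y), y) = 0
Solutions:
 f(y) = C1 + 3*sin(3*y/8) - 14*sin(3*y/4)/9


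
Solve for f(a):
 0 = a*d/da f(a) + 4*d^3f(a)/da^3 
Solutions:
 f(a) = C1 + Integral(C2*airyai(-2^(1/3)*a/2) + C3*airybi(-2^(1/3)*a/2), a)


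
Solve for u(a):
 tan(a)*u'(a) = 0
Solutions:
 u(a) = C1


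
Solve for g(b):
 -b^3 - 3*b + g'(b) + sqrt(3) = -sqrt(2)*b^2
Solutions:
 g(b) = C1 + b^4/4 - sqrt(2)*b^3/3 + 3*b^2/2 - sqrt(3)*b


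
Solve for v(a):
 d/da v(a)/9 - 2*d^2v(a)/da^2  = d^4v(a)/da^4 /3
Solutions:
 v(a) = C1 + C2*exp(3^(1/3)*a*(-3 + 2*3^(1/3))/6)*sin(3^(1/6)*a*(1 + 3^(2/3)/2)) + C3*exp(3^(1/3)*a*(-3 + 2*3^(1/3))/6)*cos(3^(1/6)*a*(1 + 3^(2/3)/2)) + C4*exp(3^(1/3)*a*(1 - 2*3^(1/3)/3))


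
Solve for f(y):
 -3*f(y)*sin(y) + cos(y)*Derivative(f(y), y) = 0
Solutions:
 f(y) = C1/cos(y)^3


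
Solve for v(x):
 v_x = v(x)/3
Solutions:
 v(x) = C1*exp(x/3)


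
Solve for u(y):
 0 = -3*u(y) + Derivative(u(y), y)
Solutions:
 u(y) = C1*exp(3*y)


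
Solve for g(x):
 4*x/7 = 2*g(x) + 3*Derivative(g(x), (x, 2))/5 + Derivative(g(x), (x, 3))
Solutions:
 g(x) = C1*exp(x*(-2 + (5*sqrt(635) + 126)^(-1/3) + (5*sqrt(635) + 126)^(1/3))/10)*sin(sqrt(3)*x*(-(5*sqrt(635) + 126)^(1/3) + (5*sqrt(635) + 126)^(-1/3))/10) + C2*exp(x*(-2 + (5*sqrt(635) + 126)^(-1/3) + (5*sqrt(635) + 126)^(1/3))/10)*cos(sqrt(3)*x*(-(5*sqrt(635) + 126)^(1/3) + (5*sqrt(635) + 126)^(-1/3))/10) + C3*exp(-x*((5*sqrt(635) + 126)^(-1/3) + 1 + (5*sqrt(635) + 126)^(1/3))/5) + 2*x/7


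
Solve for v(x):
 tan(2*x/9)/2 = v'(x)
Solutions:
 v(x) = C1 - 9*log(cos(2*x/9))/4


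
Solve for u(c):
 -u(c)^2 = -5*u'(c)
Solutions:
 u(c) = -5/(C1 + c)


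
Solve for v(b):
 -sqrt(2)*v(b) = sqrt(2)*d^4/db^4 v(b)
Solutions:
 v(b) = (C1*sin(sqrt(2)*b/2) + C2*cos(sqrt(2)*b/2))*exp(-sqrt(2)*b/2) + (C3*sin(sqrt(2)*b/2) + C4*cos(sqrt(2)*b/2))*exp(sqrt(2)*b/2)


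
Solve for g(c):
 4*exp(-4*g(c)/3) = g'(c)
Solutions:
 g(c) = 3*log(-I*(C1 + 16*c/3)^(1/4))
 g(c) = 3*log(I*(C1 + 16*c/3)^(1/4))
 g(c) = 3*log(-(C1 + 16*c/3)^(1/4))
 g(c) = 3*log(C1 + 16*c/3)/4


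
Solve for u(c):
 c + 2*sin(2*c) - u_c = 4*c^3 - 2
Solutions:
 u(c) = C1 - c^4 + c^2/2 + 2*c - cos(2*c)


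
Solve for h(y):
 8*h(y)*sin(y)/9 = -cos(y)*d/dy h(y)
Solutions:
 h(y) = C1*cos(y)^(8/9)


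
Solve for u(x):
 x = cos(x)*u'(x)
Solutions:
 u(x) = C1 + Integral(x/cos(x), x)


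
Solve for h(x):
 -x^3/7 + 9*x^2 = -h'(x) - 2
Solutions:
 h(x) = C1 + x^4/28 - 3*x^3 - 2*x


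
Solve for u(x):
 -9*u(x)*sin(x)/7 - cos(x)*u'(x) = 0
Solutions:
 u(x) = C1*cos(x)^(9/7)


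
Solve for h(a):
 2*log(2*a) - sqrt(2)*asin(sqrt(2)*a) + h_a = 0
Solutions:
 h(a) = C1 - 2*a*log(a) - 2*a*log(2) + 2*a + sqrt(2)*(a*asin(sqrt(2)*a) + sqrt(2)*sqrt(1 - 2*a^2)/2)


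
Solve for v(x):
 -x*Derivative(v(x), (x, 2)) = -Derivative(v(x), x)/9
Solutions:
 v(x) = C1 + C2*x^(10/9)


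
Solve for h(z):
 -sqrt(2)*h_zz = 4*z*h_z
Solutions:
 h(z) = C1 + C2*erf(2^(1/4)*z)


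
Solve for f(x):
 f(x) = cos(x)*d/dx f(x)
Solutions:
 f(x) = C1*sqrt(sin(x) + 1)/sqrt(sin(x) - 1)


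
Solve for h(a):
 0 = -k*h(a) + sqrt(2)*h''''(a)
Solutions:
 h(a) = C1*exp(-2^(7/8)*a*k^(1/4)/2) + C2*exp(2^(7/8)*a*k^(1/4)/2) + C3*exp(-2^(7/8)*I*a*k^(1/4)/2) + C4*exp(2^(7/8)*I*a*k^(1/4)/2)


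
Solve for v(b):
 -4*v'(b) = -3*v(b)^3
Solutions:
 v(b) = -sqrt(2)*sqrt(-1/(C1 + 3*b))
 v(b) = sqrt(2)*sqrt(-1/(C1 + 3*b))


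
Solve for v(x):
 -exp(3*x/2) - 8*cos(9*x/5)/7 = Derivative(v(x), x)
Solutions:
 v(x) = C1 - 2*exp(3*x/2)/3 - 40*sin(9*x/5)/63


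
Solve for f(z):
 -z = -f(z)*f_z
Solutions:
 f(z) = -sqrt(C1 + z^2)
 f(z) = sqrt(C1 + z^2)


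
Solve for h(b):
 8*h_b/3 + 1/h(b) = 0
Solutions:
 h(b) = -sqrt(C1 - 3*b)/2
 h(b) = sqrt(C1 - 3*b)/2


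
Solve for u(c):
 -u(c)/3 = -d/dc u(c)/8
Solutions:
 u(c) = C1*exp(8*c/3)


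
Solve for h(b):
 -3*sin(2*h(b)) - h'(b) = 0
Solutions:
 h(b) = pi - acos((-C1 - exp(12*b))/(C1 - exp(12*b)))/2
 h(b) = acos((-C1 - exp(12*b))/(C1 - exp(12*b)))/2


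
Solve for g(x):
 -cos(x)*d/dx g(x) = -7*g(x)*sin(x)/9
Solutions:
 g(x) = C1/cos(x)^(7/9)


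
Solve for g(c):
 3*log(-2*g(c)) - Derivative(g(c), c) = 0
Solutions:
 -Integral(1/(log(-_y) + log(2)), (_y, g(c)))/3 = C1 - c


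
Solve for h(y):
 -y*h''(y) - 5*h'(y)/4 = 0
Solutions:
 h(y) = C1 + C2/y^(1/4)


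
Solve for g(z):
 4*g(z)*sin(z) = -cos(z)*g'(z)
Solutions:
 g(z) = C1*cos(z)^4


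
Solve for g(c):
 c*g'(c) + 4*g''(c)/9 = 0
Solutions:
 g(c) = C1 + C2*erf(3*sqrt(2)*c/4)


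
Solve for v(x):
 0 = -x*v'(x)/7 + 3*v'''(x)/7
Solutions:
 v(x) = C1 + Integral(C2*airyai(3^(2/3)*x/3) + C3*airybi(3^(2/3)*x/3), x)


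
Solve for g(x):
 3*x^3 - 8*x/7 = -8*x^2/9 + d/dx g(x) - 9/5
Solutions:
 g(x) = C1 + 3*x^4/4 + 8*x^3/27 - 4*x^2/7 + 9*x/5


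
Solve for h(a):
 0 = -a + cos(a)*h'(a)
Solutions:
 h(a) = C1 + Integral(a/cos(a), a)


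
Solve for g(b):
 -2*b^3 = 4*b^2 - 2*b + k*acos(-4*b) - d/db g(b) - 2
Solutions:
 g(b) = C1 + b^4/2 + 4*b^3/3 - b^2 - 2*b + k*(b*acos(-4*b) + sqrt(1 - 16*b^2)/4)


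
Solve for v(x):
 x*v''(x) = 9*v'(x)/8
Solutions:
 v(x) = C1 + C2*x^(17/8)


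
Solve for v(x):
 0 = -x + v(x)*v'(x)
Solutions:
 v(x) = -sqrt(C1 + x^2)
 v(x) = sqrt(C1 + x^2)


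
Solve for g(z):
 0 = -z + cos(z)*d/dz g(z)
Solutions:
 g(z) = C1 + Integral(z/cos(z), z)


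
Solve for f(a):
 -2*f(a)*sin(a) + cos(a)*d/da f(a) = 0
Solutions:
 f(a) = C1/cos(a)^2


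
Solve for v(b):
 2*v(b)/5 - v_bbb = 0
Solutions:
 v(b) = C3*exp(2^(1/3)*5^(2/3)*b/5) + (C1*sin(2^(1/3)*sqrt(3)*5^(2/3)*b/10) + C2*cos(2^(1/3)*sqrt(3)*5^(2/3)*b/10))*exp(-2^(1/3)*5^(2/3)*b/10)


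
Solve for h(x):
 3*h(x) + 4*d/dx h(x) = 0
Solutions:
 h(x) = C1*exp(-3*x/4)


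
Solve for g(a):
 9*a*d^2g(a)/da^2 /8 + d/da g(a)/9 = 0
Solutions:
 g(a) = C1 + C2*a^(73/81)


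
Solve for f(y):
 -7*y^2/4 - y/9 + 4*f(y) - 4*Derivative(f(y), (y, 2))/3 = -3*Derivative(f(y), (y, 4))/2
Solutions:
 f(y) = 7*y^2/16 + y/36 + (C1*sin(6^(3/4)*y*sin(atan(5*sqrt(2)/2)/2)/3) + C2*cos(6^(3/4)*y*sin(atan(5*sqrt(2)/2)/2)/3))*exp(-6^(3/4)*y*cos(atan(5*sqrt(2)/2)/2)/3) + (C3*sin(6^(3/4)*y*sin(atan(5*sqrt(2)/2)/2)/3) + C4*cos(6^(3/4)*y*sin(atan(5*sqrt(2)/2)/2)/3))*exp(6^(3/4)*y*cos(atan(5*sqrt(2)/2)/2)/3) + 7/24


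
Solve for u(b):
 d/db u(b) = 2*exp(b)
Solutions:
 u(b) = C1 + 2*exp(b)


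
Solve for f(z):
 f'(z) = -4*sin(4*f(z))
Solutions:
 f(z) = -acos((-C1 - exp(32*z))/(C1 - exp(32*z)))/4 + pi/2
 f(z) = acos((-C1 - exp(32*z))/(C1 - exp(32*z)))/4


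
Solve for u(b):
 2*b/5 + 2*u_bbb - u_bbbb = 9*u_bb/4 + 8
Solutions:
 u(b) = C1 + C2*b + 4*b^3/135 - 688*b^2/405 + (C3*sin(sqrt(5)*b/2) + C4*cos(sqrt(5)*b/2))*exp(b)


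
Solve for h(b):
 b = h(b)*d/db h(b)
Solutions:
 h(b) = -sqrt(C1 + b^2)
 h(b) = sqrt(C1 + b^2)


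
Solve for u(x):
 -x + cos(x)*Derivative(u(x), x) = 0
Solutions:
 u(x) = C1 + Integral(x/cos(x), x)


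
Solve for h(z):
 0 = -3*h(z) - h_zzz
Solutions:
 h(z) = C3*exp(-3^(1/3)*z) + (C1*sin(3^(5/6)*z/2) + C2*cos(3^(5/6)*z/2))*exp(3^(1/3)*z/2)


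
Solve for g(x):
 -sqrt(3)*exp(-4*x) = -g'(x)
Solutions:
 g(x) = C1 - sqrt(3)*exp(-4*x)/4


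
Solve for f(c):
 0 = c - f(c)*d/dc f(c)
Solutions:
 f(c) = -sqrt(C1 + c^2)
 f(c) = sqrt(C1 + c^2)


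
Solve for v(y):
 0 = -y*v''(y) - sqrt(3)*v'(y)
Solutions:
 v(y) = C1 + C2*y^(1 - sqrt(3))


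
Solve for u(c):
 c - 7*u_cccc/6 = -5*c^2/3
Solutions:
 u(c) = C1 + C2*c + C3*c^2 + C4*c^3 + c^6/252 + c^5/140


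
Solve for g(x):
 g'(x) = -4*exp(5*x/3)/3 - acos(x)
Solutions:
 g(x) = C1 - x*acos(x) + sqrt(1 - x^2) - 4*exp(5*x/3)/5


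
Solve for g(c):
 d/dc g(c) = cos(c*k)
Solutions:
 g(c) = C1 + sin(c*k)/k


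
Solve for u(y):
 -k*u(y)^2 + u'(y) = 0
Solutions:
 u(y) = -1/(C1 + k*y)


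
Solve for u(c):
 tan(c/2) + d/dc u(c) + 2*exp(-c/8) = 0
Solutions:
 u(c) = C1 - log(tan(c/2)^2 + 1) + 16*exp(-c/8)


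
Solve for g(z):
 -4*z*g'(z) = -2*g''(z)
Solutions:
 g(z) = C1 + C2*erfi(z)


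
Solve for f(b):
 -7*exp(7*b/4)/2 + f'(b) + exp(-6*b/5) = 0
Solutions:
 f(b) = C1 + 2*exp(7*b/4) + 5*exp(-6*b/5)/6


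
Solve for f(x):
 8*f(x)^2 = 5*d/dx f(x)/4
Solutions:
 f(x) = -5/(C1 + 32*x)


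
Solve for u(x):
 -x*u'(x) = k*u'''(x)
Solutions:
 u(x) = C1 + Integral(C2*airyai(x*(-1/k)^(1/3)) + C3*airybi(x*(-1/k)^(1/3)), x)


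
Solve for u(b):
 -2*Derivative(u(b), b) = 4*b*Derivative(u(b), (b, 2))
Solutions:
 u(b) = C1 + C2*sqrt(b)


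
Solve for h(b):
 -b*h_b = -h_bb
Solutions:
 h(b) = C1 + C2*erfi(sqrt(2)*b/2)


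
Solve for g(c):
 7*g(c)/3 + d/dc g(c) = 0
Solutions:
 g(c) = C1*exp(-7*c/3)


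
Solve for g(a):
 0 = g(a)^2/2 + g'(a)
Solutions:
 g(a) = 2/(C1 + a)


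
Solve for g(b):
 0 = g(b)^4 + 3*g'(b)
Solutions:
 g(b) = (-1 - sqrt(3)*I)*(1/(C1 + b))^(1/3)/2
 g(b) = (-1 + sqrt(3)*I)*(1/(C1 + b))^(1/3)/2
 g(b) = (1/(C1 + b))^(1/3)


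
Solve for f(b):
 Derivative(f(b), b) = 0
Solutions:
 f(b) = C1


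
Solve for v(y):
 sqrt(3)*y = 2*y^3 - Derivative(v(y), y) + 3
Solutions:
 v(y) = C1 + y^4/2 - sqrt(3)*y^2/2 + 3*y


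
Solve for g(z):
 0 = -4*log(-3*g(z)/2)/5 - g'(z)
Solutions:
 5*Integral(1/(log(-_y) - log(2) + log(3)), (_y, g(z)))/4 = C1 - z


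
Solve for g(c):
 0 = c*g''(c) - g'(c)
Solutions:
 g(c) = C1 + C2*c^2


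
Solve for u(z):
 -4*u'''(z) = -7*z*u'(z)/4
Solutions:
 u(z) = C1 + Integral(C2*airyai(2^(2/3)*7^(1/3)*z/4) + C3*airybi(2^(2/3)*7^(1/3)*z/4), z)


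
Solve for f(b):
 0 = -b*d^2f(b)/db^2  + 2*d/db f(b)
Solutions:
 f(b) = C1 + C2*b^3


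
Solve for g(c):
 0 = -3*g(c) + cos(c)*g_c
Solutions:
 g(c) = C1*(sin(c) + 1)^(3/2)/(sin(c) - 1)^(3/2)


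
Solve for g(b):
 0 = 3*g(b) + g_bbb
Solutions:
 g(b) = C3*exp(-3^(1/3)*b) + (C1*sin(3^(5/6)*b/2) + C2*cos(3^(5/6)*b/2))*exp(3^(1/3)*b/2)


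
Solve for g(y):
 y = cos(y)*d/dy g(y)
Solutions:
 g(y) = C1 + Integral(y/cos(y), y)


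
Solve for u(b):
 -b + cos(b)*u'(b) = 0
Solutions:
 u(b) = C1 + Integral(b/cos(b), b)


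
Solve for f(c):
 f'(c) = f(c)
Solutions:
 f(c) = C1*exp(c)


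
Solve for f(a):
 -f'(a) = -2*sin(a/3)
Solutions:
 f(a) = C1 - 6*cos(a/3)


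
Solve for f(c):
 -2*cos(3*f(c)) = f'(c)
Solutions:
 f(c) = -asin((C1 + exp(12*c))/(C1 - exp(12*c)))/3 + pi/3
 f(c) = asin((C1 + exp(12*c))/(C1 - exp(12*c)))/3
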